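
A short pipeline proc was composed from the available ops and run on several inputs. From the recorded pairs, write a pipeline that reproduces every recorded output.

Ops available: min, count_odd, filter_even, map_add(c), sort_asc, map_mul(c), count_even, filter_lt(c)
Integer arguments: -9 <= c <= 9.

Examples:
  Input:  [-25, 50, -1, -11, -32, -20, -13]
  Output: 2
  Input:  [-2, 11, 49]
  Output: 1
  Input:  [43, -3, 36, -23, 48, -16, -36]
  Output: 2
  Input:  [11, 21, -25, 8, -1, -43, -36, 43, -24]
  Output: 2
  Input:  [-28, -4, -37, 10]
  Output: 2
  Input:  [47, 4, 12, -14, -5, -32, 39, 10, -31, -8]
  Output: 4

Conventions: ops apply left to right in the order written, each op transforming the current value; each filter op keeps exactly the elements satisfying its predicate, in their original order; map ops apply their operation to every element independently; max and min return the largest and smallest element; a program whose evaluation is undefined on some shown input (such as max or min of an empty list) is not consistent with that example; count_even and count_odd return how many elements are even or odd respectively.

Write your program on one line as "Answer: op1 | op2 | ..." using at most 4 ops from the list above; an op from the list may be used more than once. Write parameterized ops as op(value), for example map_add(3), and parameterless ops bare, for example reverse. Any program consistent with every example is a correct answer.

filter_lt(8) | map_add(-3) | sort_asc | count_odd

Check, running the answer program on each example:
  [-25, 50, -1, -11, -32, -20, -13] -> [-25, -1, -11, -32, -20, -13] -> [-28, -4, -14, -35, -23, -16] -> [-35, -28, -23, -16, -14, -4] -> 2
  [-2, 11, 49] -> [-2] -> [-5] -> [-5] -> 1
  [43, -3, 36, -23, 48, -16, -36] -> [-3, -23, -16, -36] -> [-6, -26, -19, -39] -> [-39, -26, -19, -6] -> 2
  [11, 21, -25, 8, -1, -43, -36, 43, -24] -> [-25, -1, -43, -36, -24] -> [-28, -4, -46, -39, -27] -> [-46, -39, -28, -27, -4] -> 2
  [-28, -4, -37, 10] -> [-28, -4, -37] -> [-31, -7, -40] -> [-40, -31, -7] -> 2
  [47, 4, 12, -14, -5, -32, 39, 10, -31, -8] -> [4, -14, -5, -32, -31, -8] -> [1, -17, -8, -35, -34, -11] -> [-35, -34, -17, -11, -8, 1] -> 4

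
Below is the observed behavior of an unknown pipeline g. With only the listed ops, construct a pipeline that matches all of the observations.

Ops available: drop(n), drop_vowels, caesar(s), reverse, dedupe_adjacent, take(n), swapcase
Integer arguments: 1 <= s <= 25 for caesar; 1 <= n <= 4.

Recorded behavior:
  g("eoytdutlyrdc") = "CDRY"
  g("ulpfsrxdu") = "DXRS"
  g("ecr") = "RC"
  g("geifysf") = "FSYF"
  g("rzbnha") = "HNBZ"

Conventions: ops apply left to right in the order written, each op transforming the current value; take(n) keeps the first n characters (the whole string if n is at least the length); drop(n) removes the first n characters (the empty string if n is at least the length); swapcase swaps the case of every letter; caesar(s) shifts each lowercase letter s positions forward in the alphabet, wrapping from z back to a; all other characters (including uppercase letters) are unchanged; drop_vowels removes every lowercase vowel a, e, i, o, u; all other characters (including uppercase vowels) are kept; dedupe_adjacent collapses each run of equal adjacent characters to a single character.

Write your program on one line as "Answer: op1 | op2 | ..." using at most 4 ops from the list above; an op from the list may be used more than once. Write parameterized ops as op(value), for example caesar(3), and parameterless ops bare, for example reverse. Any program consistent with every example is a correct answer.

drop_vowels | reverse | swapcase | take(4)

Check, running the answer program on each example:
  "eoytdutlyrdc" -> "ytdtlyrdc" -> "cdryltdty" -> "CDRYLTDTY" -> "CDRY"
  "ulpfsrxdu" -> "lpfsrxd" -> "dxrsfpl" -> "DXRSFPL" -> "DXRS"
  "ecr" -> "cr" -> "rc" -> "RC" -> "RC"
  "geifysf" -> "gfysf" -> "fsyfg" -> "FSYFG" -> "FSYF"
  "rzbnha" -> "rzbnh" -> "hnbzr" -> "HNBZR" -> "HNBZ"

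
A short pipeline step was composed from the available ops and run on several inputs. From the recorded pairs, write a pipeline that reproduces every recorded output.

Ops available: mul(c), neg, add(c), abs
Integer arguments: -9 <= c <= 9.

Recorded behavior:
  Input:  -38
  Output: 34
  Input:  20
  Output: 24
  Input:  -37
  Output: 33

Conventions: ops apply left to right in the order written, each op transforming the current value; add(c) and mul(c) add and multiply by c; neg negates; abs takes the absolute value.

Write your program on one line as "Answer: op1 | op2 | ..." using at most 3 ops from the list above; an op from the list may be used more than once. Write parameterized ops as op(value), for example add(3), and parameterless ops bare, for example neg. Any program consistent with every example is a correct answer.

neg | add(-4) | abs

Check, running the answer program on each example:
  -38 -> 38 -> 34 -> 34
  20 -> -20 -> -24 -> 24
  -37 -> 37 -> 33 -> 33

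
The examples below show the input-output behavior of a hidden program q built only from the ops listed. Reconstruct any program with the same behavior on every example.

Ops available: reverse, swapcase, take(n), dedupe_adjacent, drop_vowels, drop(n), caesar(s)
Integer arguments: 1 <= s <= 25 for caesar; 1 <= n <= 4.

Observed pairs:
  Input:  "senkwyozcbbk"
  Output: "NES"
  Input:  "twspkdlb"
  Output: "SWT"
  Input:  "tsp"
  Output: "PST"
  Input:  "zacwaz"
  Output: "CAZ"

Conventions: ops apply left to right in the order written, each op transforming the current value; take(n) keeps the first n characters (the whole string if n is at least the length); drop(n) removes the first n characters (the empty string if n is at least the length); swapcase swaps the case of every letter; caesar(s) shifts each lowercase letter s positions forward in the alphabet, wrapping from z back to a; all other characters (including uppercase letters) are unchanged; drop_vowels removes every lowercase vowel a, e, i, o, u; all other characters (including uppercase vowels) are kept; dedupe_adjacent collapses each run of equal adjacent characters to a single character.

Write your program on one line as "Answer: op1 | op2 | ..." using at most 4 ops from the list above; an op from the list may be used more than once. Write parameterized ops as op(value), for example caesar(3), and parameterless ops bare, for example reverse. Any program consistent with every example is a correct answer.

dedupe_adjacent | take(3) | swapcase | reverse

Check, running the answer program on each example:
  "senkwyozcbbk" -> "senkwyozcbk" -> "sen" -> "SEN" -> "NES"
  "twspkdlb" -> "twspkdlb" -> "tws" -> "TWS" -> "SWT"
  "tsp" -> "tsp" -> "tsp" -> "TSP" -> "PST"
  "zacwaz" -> "zacwaz" -> "zac" -> "ZAC" -> "CAZ"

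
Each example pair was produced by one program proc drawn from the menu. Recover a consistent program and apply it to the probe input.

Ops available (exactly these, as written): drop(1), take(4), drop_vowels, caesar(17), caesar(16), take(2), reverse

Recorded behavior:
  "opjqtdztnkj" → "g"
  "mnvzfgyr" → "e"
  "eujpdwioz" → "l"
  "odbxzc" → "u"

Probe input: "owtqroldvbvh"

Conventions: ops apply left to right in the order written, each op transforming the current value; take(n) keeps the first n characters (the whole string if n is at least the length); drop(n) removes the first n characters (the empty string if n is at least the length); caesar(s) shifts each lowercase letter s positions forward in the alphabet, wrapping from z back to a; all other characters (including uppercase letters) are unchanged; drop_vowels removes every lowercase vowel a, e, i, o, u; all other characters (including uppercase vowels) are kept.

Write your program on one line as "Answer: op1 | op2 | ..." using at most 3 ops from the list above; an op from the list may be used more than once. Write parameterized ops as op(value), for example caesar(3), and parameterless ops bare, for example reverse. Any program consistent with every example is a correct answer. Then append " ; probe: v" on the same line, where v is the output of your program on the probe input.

take(2) | caesar(17) | drop(1) ; probe: "n"

Check, running the answer program on each example:
  "opjqtdztnkj" -> "op" -> "fg" -> "g"
  "mnvzfgyr" -> "mn" -> "de" -> "e"
  "eujpdwioz" -> "eu" -> "vl" -> "l"
  "odbxzc" -> "od" -> "fu" -> "u"
  probe: "owtqroldvbvh" -> "ow" -> "fn" -> "n"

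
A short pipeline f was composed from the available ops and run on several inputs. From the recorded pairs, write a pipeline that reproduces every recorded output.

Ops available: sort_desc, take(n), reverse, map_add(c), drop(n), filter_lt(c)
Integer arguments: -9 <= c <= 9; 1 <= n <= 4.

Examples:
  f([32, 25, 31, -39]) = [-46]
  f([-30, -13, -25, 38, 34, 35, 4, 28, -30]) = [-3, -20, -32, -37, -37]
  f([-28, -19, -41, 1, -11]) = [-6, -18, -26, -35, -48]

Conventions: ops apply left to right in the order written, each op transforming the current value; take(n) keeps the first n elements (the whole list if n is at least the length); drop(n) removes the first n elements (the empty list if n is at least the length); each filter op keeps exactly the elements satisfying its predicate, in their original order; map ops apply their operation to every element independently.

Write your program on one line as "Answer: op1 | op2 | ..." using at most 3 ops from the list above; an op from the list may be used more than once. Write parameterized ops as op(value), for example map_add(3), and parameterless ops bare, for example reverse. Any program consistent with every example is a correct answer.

map_add(-7) | sort_desc | filter_lt(3)

Check, running the answer program on each example:
  [32, 25, 31, -39] -> [25, 18, 24, -46] -> [25, 24, 18, -46] -> [-46]
  [-30, -13, -25, 38, 34, 35, 4, 28, -30] -> [-37, -20, -32, 31, 27, 28, -3, 21, -37] -> [31, 28, 27, 21, -3, -20, -32, -37, -37] -> [-3, -20, -32, -37, -37]
  [-28, -19, -41, 1, -11] -> [-35, -26, -48, -6, -18] -> [-6, -18, -26, -35, -48] -> [-6, -18, -26, -35, -48]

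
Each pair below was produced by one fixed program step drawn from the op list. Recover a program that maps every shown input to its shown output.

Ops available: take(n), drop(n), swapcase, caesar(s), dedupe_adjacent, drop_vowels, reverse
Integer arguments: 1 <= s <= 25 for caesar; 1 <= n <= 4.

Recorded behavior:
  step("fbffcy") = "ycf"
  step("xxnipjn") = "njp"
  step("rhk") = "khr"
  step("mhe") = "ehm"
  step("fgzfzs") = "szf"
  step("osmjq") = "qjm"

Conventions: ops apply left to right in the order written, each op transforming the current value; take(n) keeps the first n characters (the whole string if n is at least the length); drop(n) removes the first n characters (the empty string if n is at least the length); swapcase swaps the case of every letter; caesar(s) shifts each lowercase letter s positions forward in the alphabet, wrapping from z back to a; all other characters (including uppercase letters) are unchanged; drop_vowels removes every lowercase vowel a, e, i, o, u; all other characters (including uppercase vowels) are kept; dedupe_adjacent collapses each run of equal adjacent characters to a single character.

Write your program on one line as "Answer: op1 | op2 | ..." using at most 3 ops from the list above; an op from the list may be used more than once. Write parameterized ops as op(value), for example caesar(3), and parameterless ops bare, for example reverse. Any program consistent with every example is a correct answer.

reverse | take(3)

Check, running the answer program on each example:
  "fbffcy" -> "ycffbf" -> "ycf"
  "xxnipjn" -> "njpinxx" -> "njp"
  "rhk" -> "khr" -> "khr"
  "mhe" -> "ehm" -> "ehm"
  "fgzfzs" -> "szfzgf" -> "szf"
  "osmjq" -> "qjmso" -> "qjm"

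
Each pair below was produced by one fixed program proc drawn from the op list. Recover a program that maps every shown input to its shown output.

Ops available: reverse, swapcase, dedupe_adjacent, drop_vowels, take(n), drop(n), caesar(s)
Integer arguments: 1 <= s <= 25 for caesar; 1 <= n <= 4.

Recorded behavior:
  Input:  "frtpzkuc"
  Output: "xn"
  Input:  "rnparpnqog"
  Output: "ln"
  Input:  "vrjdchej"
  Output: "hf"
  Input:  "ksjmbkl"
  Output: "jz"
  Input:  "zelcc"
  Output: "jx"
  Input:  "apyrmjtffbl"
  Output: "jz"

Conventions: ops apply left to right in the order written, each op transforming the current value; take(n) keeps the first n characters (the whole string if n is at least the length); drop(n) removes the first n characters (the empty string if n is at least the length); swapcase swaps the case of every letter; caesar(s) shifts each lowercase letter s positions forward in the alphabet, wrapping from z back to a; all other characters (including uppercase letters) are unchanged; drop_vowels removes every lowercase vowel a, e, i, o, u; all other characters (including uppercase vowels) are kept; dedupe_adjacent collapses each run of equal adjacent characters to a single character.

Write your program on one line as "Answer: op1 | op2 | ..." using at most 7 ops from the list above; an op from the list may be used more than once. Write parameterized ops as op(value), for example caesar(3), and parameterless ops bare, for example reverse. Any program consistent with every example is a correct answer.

drop_vowels | caesar(6) | reverse | caesar(18) | drop_vowels | take(2)

Check, running the answer program on each example:
  "frtpzkuc" -> "frtpzkc" -> "lxzvfqi" -> "iqfvzxl" -> "aixnrpd" -> "xnrpd" -> "xn"
  "rnparpnqog" -> "rnprpnqg" -> "xtvxvtwm" -> "mwtvxvtx" -> "eolnpnlp" -> "lnpnlp" -> "ln"
  "vrjdchej" -> "vrjdchj" -> "bxpjinp" -> "pnijpxb" -> "hfabhpt" -> "hfbhpt" -> "hf"
  "ksjmbkl" -> "ksjmbkl" -> "qypshqr" -> "rqhspyq" -> "jizkhqi" -> "jzkhq" -> "jz"
  "zelcc" -> "zlcc" -> "frii" -> "iirf" -> "aajx" -> "jx" -> "jx"
  "apyrmjtffbl" -> "pyrmjtffbl" -> "vexspzllhr" -> "rhllzpsxev" -> "jzddrhkpwn" -> "jzddrhkpwn" -> "jz"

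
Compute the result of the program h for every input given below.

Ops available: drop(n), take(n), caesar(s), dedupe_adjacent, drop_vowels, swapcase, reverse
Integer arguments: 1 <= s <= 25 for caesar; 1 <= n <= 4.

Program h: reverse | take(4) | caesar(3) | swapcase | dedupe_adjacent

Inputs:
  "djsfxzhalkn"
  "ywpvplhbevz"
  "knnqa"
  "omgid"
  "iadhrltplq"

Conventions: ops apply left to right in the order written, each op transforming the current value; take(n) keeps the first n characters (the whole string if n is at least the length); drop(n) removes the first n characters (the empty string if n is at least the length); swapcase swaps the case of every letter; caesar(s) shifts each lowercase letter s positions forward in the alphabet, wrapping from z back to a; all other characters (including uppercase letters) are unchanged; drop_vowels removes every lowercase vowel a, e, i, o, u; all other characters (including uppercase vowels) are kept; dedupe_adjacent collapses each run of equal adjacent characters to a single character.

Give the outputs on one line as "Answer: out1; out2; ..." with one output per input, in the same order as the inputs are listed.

Execution, op by op:
  "djsfxzhalkn" -> "nklahzxfsjd" -> "nkla" -> "qnod" -> "QNOD" -> "QNOD"
  "ywpvplhbevz" -> "zvebhlpvpwy" -> "zveb" -> "cyhe" -> "CYHE" -> "CYHE"
  "knnqa" -> "aqnnk" -> "aqnn" -> "dtqq" -> "DTQQ" -> "DTQ"
  "omgid" -> "digmo" -> "digm" -> "gljp" -> "GLJP" -> "GLJP"
  "iadhrltplq" -> "qlptlrhdai" -> "qlpt" -> "tosw" -> "TOSW" -> "TOSW"

"QNOD"; "CYHE"; "DTQ"; "GLJP"; "TOSW"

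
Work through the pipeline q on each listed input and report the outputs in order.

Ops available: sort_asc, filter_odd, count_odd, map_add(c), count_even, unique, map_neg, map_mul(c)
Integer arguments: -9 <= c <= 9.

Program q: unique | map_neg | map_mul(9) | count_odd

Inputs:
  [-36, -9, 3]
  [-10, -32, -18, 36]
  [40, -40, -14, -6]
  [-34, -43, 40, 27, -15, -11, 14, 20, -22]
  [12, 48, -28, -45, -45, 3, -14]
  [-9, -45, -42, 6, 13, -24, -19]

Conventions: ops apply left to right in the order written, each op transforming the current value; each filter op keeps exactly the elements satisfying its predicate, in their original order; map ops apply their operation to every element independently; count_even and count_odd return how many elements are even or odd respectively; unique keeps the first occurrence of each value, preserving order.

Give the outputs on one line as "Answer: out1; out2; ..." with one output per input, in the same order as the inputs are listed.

2; 0; 0; 4; 2; 4

Execution, op by op:
  [-36, -9, 3] -> [-36, -9, 3] -> [36, 9, -3] -> [324, 81, -27] -> 2
  [-10, -32, -18, 36] -> [-10, -32, -18, 36] -> [10, 32, 18, -36] -> [90, 288, 162, -324] -> 0
  [40, -40, -14, -6] -> [40, -40, -14, -6] -> [-40, 40, 14, 6] -> [-360, 360, 126, 54] -> 0
  [-34, -43, 40, 27, -15, -11, 14, 20, -22] -> [-34, -43, 40, 27, -15, -11, 14, 20, -22] -> [34, 43, -40, -27, 15, 11, -14, -20, 22] -> [306, 387, -360, -243, 135, 99, -126, -180, 198] -> 4
  [12, 48, -28, -45, -45, 3, -14] -> [12, 48, -28, -45, 3, -14] -> [-12, -48, 28, 45, -3, 14] -> [-108, -432, 252, 405, -27, 126] -> 2
  [-9, -45, -42, 6, 13, -24, -19] -> [-9, -45, -42, 6, 13, -24, -19] -> [9, 45, 42, -6, -13, 24, 19] -> [81, 405, 378, -54, -117, 216, 171] -> 4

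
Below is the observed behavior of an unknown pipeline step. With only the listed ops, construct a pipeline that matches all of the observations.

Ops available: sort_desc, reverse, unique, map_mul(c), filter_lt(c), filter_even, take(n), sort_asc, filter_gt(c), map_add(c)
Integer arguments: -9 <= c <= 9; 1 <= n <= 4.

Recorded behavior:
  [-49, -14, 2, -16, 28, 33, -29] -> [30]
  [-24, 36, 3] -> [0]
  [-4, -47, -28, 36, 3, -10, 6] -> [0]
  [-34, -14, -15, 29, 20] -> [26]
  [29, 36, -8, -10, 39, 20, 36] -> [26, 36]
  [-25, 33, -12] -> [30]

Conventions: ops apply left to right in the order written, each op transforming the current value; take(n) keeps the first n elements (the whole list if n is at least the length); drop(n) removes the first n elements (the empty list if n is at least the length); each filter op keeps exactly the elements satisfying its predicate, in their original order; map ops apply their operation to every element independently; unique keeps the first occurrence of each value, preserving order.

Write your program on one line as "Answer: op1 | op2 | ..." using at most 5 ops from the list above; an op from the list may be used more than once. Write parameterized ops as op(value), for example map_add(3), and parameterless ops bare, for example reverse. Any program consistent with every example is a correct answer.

map_add(-3) | sort_desc | filter_even | filter_gt(-5) | sort_asc

Check, running the answer program on each example:
  [-49, -14, 2, -16, 28, 33, -29] -> [-52, -17, -1, -19, 25, 30, -32] -> [30, 25, -1, -17, -19, -32, -52] -> [30, -32, -52] -> [30] -> [30]
  [-24, 36, 3] -> [-27, 33, 0] -> [33, 0, -27] -> [0] -> [0] -> [0]
  [-4, -47, -28, 36, 3, -10, 6] -> [-7, -50, -31, 33, 0, -13, 3] -> [33, 3, 0, -7, -13, -31, -50] -> [0, -50] -> [0] -> [0]
  [-34, -14, -15, 29, 20] -> [-37, -17, -18, 26, 17] -> [26, 17, -17, -18, -37] -> [26, -18] -> [26] -> [26]
  [29, 36, -8, -10, 39, 20, 36] -> [26, 33, -11, -13, 36, 17, 33] -> [36, 33, 33, 26, 17, -11, -13] -> [36, 26] -> [36, 26] -> [26, 36]
  [-25, 33, -12] -> [-28, 30, -15] -> [30, -15, -28] -> [30, -28] -> [30] -> [30]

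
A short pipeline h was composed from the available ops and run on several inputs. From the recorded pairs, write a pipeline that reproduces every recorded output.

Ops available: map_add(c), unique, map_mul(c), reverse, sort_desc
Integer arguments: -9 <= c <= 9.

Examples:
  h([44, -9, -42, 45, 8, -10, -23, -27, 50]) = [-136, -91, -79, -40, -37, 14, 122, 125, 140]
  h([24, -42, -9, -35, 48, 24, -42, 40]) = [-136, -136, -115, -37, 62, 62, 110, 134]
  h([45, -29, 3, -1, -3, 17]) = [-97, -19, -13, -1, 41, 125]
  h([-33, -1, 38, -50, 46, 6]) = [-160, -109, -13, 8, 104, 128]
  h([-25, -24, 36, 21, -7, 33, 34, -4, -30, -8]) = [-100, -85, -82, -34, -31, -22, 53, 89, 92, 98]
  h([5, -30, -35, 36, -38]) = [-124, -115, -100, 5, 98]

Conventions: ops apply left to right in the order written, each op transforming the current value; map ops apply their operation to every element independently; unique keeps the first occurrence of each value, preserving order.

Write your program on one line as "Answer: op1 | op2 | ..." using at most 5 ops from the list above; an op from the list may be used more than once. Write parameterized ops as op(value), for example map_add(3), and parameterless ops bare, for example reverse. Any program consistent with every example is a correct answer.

map_mul(3) | sort_desc | map_add(-8) | map_add(-2) | reverse

Check, running the answer program on each example:
  [44, -9, -42, 45, 8, -10, -23, -27, 50] -> [132, -27, -126, 135, 24, -30, -69, -81, 150] -> [150, 135, 132, 24, -27, -30, -69, -81, -126] -> [142, 127, 124, 16, -35, -38, -77, -89, -134] -> [140, 125, 122, 14, -37, -40, -79, -91, -136] -> [-136, -91, -79, -40, -37, 14, 122, 125, 140]
  [24, -42, -9, -35, 48, 24, -42, 40] -> [72, -126, -27, -105, 144, 72, -126, 120] -> [144, 120, 72, 72, -27, -105, -126, -126] -> [136, 112, 64, 64, -35, -113, -134, -134] -> [134, 110, 62, 62, -37, -115, -136, -136] -> [-136, -136, -115, -37, 62, 62, 110, 134]
  [45, -29, 3, -1, -3, 17] -> [135, -87, 9, -3, -9, 51] -> [135, 51, 9, -3, -9, -87] -> [127, 43, 1, -11, -17, -95] -> [125, 41, -1, -13, -19, -97] -> [-97, -19, -13, -1, 41, 125]
  [-33, -1, 38, -50, 46, 6] -> [-99, -3, 114, -150, 138, 18] -> [138, 114, 18, -3, -99, -150] -> [130, 106, 10, -11, -107, -158] -> [128, 104, 8, -13, -109, -160] -> [-160, -109, -13, 8, 104, 128]
  [-25, -24, 36, 21, -7, 33, 34, -4, -30, -8] -> [-75, -72, 108, 63, -21, 99, 102, -12, -90, -24] -> [108, 102, 99, 63, -12, -21, -24, -72, -75, -90] -> [100, 94, 91, 55, -20, -29, -32, -80, -83, -98] -> [98, 92, 89, 53, -22, -31, -34, -82, -85, -100] -> [-100, -85, -82, -34, -31, -22, 53, 89, 92, 98]
  [5, -30, -35, 36, -38] -> [15, -90, -105, 108, -114] -> [108, 15, -90, -105, -114] -> [100, 7, -98, -113, -122] -> [98, 5, -100, -115, -124] -> [-124, -115, -100, 5, 98]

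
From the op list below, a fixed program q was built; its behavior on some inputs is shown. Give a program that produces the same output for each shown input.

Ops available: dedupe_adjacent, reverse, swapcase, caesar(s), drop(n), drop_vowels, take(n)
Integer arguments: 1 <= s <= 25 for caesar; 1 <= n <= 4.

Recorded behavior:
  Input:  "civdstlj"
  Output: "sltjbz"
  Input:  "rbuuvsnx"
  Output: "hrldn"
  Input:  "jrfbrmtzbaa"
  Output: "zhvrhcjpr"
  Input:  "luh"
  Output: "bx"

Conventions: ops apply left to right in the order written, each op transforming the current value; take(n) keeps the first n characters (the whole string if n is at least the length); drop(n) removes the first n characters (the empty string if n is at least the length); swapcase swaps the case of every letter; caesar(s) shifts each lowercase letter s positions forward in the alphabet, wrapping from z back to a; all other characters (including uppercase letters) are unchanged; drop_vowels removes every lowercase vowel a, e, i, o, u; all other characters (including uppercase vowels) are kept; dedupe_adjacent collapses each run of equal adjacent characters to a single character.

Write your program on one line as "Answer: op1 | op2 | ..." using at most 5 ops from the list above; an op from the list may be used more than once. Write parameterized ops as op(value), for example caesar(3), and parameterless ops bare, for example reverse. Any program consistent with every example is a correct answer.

drop_vowels | caesar(6) | caesar(10) | drop_vowels

Check, running the answer program on each example:
  "civdstlj" -> "cvdstlj" -> "ibjyzrp" -> "sltijbz" -> "sltjbz"
  "rbuuvsnx" -> "rbvsnx" -> "xhbytd" -> "hrlidn" -> "hrldn"
  "jrfbrmtzbaa" -> "jrfbrmtzb" -> "pxlhxszfh" -> "zhvrhcjpr" -> "zhvrhcjpr"
  "luh" -> "lh" -> "rn" -> "bx" -> "bx"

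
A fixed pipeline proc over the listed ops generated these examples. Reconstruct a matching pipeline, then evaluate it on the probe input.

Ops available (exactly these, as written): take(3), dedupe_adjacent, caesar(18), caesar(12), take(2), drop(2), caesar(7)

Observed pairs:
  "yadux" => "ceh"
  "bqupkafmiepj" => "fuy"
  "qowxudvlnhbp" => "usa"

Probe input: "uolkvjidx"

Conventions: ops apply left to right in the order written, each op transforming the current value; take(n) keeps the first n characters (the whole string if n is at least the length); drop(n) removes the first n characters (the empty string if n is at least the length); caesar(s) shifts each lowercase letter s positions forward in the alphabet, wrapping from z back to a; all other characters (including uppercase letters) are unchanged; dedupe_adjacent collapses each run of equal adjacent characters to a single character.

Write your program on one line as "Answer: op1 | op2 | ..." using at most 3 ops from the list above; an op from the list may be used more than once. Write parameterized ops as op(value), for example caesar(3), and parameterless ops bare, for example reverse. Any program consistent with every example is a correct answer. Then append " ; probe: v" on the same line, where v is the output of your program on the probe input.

take(3) | caesar(18) | caesar(12) ; probe: "ysp"

Check, running the answer program on each example:
  "yadux" -> "yad" -> "qsv" -> "ceh"
  "bqupkafmiepj" -> "bqu" -> "tim" -> "fuy"
  "qowxudvlnhbp" -> "qow" -> "igo" -> "usa"
  probe: "uolkvjidx" -> "uol" -> "mgd" -> "ysp"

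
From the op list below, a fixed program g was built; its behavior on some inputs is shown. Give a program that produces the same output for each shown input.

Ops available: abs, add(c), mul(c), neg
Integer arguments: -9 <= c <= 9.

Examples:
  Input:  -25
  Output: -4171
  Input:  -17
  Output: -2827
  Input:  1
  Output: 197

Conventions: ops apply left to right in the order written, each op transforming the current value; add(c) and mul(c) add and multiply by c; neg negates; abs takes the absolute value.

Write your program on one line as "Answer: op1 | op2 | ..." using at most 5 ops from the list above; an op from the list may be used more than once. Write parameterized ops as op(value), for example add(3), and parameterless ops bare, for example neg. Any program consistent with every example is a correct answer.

mul(8) | mul(-3) | add(-3) | mul(-7) | add(8)

Check, running the answer program on each example:
  -25 -> -200 -> 600 -> 597 -> -4179 -> -4171
  -17 -> -136 -> 408 -> 405 -> -2835 -> -2827
  1 -> 8 -> -24 -> -27 -> 189 -> 197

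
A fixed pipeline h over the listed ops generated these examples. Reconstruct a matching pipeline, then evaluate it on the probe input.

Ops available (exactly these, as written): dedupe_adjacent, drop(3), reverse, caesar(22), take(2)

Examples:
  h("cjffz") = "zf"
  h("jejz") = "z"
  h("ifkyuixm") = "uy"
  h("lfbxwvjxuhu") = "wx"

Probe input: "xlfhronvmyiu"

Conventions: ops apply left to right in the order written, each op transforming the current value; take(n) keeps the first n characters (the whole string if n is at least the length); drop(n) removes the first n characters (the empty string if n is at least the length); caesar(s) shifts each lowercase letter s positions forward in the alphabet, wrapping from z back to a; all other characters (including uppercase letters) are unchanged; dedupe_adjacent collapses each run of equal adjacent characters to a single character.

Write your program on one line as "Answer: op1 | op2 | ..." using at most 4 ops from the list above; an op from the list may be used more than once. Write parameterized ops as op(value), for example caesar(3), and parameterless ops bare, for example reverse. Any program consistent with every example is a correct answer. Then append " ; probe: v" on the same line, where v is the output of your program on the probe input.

drop(3) | take(2) | reverse ; probe: "rh"

Check, running the answer program on each example:
  "cjffz" -> "fz" -> "fz" -> "zf"
  "jejz" -> "z" -> "z" -> "z"
  "ifkyuixm" -> "yuixm" -> "yu" -> "uy"
  "lfbxwvjxuhu" -> "xwvjxuhu" -> "xw" -> "wx"
  probe: "xlfhronvmyiu" -> "hronvmyiu" -> "hr" -> "rh"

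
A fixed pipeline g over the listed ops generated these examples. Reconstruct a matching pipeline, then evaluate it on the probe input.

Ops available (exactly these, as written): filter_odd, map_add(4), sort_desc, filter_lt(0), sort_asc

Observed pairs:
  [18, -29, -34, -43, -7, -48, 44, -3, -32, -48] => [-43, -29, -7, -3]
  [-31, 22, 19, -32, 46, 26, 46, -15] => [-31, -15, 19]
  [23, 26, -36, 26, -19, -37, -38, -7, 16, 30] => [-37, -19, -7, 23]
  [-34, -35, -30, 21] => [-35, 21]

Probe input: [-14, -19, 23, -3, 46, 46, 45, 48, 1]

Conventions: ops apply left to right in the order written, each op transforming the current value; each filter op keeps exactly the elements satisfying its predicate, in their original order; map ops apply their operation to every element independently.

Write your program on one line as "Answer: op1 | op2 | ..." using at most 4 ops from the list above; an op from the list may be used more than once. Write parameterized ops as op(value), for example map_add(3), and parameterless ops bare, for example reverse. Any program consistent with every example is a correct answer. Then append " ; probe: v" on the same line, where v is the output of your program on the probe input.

sort_desc | sort_asc | filter_odd ; probe: [-19, -3, 1, 23, 45]

Check, running the answer program on each example:
  [18, -29, -34, -43, -7, -48, 44, -3, -32, -48] -> [44, 18, -3, -7, -29, -32, -34, -43, -48, -48] -> [-48, -48, -43, -34, -32, -29, -7, -3, 18, 44] -> [-43, -29, -7, -3]
  [-31, 22, 19, -32, 46, 26, 46, -15] -> [46, 46, 26, 22, 19, -15, -31, -32] -> [-32, -31, -15, 19, 22, 26, 46, 46] -> [-31, -15, 19]
  [23, 26, -36, 26, -19, -37, -38, -7, 16, 30] -> [30, 26, 26, 23, 16, -7, -19, -36, -37, -38] -> [-38, -37, -36, -19, -7, 16, 23, 26, 26, 30] -> [-37, -19, -7, 23]
  [-34, -35, -30, 21] -> [21, -30, -34, -35] -> [-35, -34, -30, 21] -> [-35, 21]
  probe: [-14, -19, 23, -3, 46, 46, 45, 48, 1] -> [48, 46, 46, 45, 23, 1, -3, -14, -19] -> [-19, -14, -3, 1, 23, 45, 46, 46, 48] -> [-19, -3, 1, 23, 45]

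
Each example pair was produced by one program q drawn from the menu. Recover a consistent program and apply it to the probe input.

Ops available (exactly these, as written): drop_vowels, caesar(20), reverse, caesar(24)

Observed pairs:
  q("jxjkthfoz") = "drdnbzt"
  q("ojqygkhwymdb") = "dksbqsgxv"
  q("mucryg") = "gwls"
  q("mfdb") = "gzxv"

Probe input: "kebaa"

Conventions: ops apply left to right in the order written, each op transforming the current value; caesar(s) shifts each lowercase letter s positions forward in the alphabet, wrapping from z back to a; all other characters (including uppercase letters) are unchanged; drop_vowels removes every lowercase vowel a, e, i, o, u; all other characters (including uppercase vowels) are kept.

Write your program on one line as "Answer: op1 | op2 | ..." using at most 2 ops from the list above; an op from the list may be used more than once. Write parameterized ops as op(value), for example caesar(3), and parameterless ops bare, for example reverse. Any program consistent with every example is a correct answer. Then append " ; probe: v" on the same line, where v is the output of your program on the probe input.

caesar(20) | drop_vowels ; probe: "yv"

Check, running the answer program on each example:
  "jxjkthfoz" -> "drdenbzit" -> "drdnbzt"
  "ojqygkhwymdb" -> "idksaebqsgxv" -> "dksbqsgxv"
  "mucryg" -> "gowlsa" -> "gwls"
  "mfdb" -> "gzxv" -> "gzxv"
  probe: "kebaa" -> "eyvuu" -> "yv"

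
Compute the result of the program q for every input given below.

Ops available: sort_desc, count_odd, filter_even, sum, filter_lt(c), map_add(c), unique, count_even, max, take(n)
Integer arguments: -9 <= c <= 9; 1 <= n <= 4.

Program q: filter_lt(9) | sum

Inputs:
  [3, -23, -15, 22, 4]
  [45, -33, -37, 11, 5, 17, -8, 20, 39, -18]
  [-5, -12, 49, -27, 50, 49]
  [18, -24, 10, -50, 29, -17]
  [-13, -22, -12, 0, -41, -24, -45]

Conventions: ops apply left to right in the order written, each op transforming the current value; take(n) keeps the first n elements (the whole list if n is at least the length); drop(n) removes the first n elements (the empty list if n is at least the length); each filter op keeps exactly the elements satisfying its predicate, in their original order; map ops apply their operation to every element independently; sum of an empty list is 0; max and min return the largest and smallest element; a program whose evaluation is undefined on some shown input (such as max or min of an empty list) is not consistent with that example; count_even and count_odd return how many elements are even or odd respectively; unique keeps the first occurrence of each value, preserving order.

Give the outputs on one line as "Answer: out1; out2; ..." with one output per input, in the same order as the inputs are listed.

-31; -91; -44; -91; -157

Execution, op by op:
  [3, -23, -15, 22, 4] -> [3, -23, -15, 4] -> -31
  [45, -33, -37, 11, 5, 17, -8, 20, 39, -18] -> [-33, -37, 5, -8, -18] -> -91
  [-5, -12, 49, -27, 50, 49] -> [-5, -12, -27] -> -44
  [18, -24, 10, -50, 29, -17] -> [-24, -50, -17] -> -91
  [-13, -22, -12, 0, -41, -24, -45] -> [-13, -22, -12, 0, -41, -24, -45] -> -157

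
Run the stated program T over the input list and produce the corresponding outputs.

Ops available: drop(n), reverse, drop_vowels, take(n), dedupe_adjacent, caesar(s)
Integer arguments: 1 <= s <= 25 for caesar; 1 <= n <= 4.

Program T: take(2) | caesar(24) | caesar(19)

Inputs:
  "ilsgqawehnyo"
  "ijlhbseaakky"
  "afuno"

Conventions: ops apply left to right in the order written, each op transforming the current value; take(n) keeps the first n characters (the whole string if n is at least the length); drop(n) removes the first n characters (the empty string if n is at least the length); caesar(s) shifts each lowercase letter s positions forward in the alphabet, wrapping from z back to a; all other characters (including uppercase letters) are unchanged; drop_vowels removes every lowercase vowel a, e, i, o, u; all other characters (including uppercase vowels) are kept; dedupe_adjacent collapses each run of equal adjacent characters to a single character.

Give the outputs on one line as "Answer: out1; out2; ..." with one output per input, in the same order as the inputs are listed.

"zc"; "za"; "rw"

Execution, op by op:
  "ilsgqawehnyo" -> "il" -> "gj" -> "zc"
  "ijlhbseaakky" -> "ij" -> "gh" -> "za"
  "afuno" -> "af" -> "yd" -> "rw"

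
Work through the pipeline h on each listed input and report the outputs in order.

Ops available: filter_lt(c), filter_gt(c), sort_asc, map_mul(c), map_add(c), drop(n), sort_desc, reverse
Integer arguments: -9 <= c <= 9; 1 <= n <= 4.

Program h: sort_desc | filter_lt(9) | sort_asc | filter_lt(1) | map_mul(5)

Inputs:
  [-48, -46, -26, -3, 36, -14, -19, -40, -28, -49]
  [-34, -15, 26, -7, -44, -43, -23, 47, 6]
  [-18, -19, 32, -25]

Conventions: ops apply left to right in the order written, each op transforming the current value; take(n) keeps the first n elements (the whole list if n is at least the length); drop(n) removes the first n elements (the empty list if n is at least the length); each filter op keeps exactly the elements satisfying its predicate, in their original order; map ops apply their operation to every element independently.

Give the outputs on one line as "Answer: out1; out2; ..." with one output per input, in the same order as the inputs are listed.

Execution, op by op:
  [-48, -46, -26, -3, 36, -14, -19, -40, -28, -49] -> [36, -3, -14, -19, -26, -28, -40, -46, -48, -49] -> [-3, -14, -19, -26, -28, -40, -46, -48, -49] -> [-49, -48, -46, -40, -28, -26, -19, -14, -3] -> [-49, -48, -46, -40, -28, -26, -19, -14, -3] -> [-245, -240, -230, -200, -140, -130, -95, -70, -15]
  [-34, -15, 26, -7, -44, -43, -23, 47, 6] -> [47, 26, 6, -7, -15, -23, -34, -43, -44] -> [6, -7, -15, -23, -34, -43, -44] -> [-44, -43, -34, -23, -15, -7, 6] -> [-44, -43, -34, -23, -15, -7] -> [-220, -215, -170, -115, -75, -35]
  [-18, -19, 32, -25] -> [32, -18, -19, -25] -> [-18, -19, -25] -> [-25, -19, -18] -> [-25, -19, -18] -> [-125, -95, -90]

[-245, -240, -230, -200, -140, -130, -95, -70, -15]; [-220, -215, -170, -115, -75, -35]; [-125, -95, -90]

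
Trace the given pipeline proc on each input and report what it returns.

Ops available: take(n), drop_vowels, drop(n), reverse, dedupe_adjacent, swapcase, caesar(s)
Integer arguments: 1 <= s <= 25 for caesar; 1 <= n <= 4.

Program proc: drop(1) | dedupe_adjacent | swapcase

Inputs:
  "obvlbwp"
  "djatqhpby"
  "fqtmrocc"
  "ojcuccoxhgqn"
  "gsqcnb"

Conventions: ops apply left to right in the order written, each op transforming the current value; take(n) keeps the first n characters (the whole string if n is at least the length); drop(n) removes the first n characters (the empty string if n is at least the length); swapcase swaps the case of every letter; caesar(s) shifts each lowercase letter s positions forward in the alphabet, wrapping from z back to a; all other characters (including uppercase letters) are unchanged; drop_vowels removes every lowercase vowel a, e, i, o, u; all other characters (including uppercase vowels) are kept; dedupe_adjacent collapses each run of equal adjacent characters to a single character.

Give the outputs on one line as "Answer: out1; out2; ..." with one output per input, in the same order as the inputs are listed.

"BVLBWP"; "JATQHPBY"; "QTMROC"; "JCUCOXHGQN"; "SQCNB"

Execution, op by op:
  "obvlbwp" -> "bvlbwp" -> "bvlbwp" -> "BVLBWP"
  "djatqhpby" -> "jatqhpby" -> "jatqhpby" -> "JATQHPBY"
  "fqtmrocc" -> "qtmrocc" -> "qtmroc" -> "QTMROC"
  "ojcuccoxhgqn" -> "jcuccoxhgqn" -> "jcucoxhgqn" -> "JCUCOXHGQN"
  "gsqcnb" -> "sqcnb" -> "sqcnb" -> "SQCNB"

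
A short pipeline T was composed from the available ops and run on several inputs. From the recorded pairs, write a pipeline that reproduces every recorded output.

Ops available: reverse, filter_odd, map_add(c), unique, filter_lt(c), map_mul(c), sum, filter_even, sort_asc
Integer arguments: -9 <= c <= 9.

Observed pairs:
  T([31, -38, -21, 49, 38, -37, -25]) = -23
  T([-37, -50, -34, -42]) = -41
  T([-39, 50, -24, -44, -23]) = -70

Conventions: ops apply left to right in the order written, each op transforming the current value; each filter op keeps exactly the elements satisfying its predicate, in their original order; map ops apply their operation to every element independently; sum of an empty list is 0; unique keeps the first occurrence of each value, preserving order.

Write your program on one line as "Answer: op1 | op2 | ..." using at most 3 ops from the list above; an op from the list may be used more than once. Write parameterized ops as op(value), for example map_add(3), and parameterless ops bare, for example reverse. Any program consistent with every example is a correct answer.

filter_odd | map_add(-4) | sum

Check, running the answer program on each example:
  [31, -38, -21, 49, 38, -37, -25] -> [31, -21, 49, -37, -25] -> [27, -25, 45, -41, -29] -> -23
  [-37, -50, -34, -42] -> [-37] -> [-41] -> -41
  [-39, 50, -24, -44, -23] -> [-39, -23] -> [-43, -27] -> -70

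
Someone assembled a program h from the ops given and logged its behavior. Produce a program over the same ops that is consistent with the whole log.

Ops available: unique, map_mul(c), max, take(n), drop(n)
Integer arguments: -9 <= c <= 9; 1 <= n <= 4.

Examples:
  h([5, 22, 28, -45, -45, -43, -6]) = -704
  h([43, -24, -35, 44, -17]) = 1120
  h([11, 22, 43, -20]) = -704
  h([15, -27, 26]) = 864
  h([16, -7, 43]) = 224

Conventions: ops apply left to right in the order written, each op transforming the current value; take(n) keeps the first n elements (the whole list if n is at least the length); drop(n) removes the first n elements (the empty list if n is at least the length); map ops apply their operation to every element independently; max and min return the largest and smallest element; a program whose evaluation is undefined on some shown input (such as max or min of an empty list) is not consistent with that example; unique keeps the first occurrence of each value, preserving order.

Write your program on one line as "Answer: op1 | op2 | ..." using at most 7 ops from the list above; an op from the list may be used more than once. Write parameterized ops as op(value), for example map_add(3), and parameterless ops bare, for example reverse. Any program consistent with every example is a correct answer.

map_mul(2) | drop(1) | map_mul(8) | take(2) | map_mul(-2) | max

Check, running the answer program on each example:
  [5, 22, 28, -45, -45, -43, -6] -> [10, 44, 56, -90, -90, -86, -12] -> [44, 56, -90, -90, -86, -12] -> [352, 448, -720, -720, -688, -96] -> [352, 448] -> [-704, -896] -> -704
  [43, -24, -35, 44, -17] -> [86, -48, -70, 88, -34] -> [-48, -70, 88, -34] -> [-384, -560, 704, -272] -> [-384, -560] -> [768, 1120] -> 1120
  [11, 22, 43, -20] -> [22, 44, 86, -40] -> [44, 86, -40] -> [352, 688, -320] -> [352, 688] -> [-704, -1376] -> -704
  [15, -27, 26] -> [30, -54, 52] -> [-54, 52] -> [-432, 416] -> [-432, 416] -> [864, -832] -> 864
  [16, -7, 43] -> [32, -14, 86] -> [-14, 86] -> [-112, 688] -> [-112, 688] -> [224, -1376] -> 224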